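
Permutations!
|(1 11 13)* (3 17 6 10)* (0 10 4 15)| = 21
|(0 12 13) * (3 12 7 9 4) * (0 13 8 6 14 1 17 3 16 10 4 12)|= |(0 7 9 12 8 6 14 1 17 3)(4 16 10)|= 30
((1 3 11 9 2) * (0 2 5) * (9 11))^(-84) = ((11)(0 2 1 3 9 5))^(-84) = (11)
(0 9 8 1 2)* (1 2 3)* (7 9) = (0 7 9 8 2)(1 3) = [7, 3, 0, 1, 4, 5, 6, 9, 2, 8]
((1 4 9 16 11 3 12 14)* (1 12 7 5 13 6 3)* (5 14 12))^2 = ((1 4 9 16 11)(3 7 14 5 13 6))^2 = (1 9 11 4 16)(3 14 13)(5 6 7)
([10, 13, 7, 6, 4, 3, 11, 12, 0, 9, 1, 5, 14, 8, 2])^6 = (0 10 1 13 8)(2 12)(3 11)(5 6)(7 14)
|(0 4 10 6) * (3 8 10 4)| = 5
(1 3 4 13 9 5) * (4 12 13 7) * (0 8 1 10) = (0 8 1 3 12 13 9 5 10)(4 7) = [8, 3, 2, 12, 7, 10, 6, 4, 1, 5, 0, 11, 13, 9]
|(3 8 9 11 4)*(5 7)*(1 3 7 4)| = 15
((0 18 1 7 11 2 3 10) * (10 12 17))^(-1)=(0 10 17 12 3 2 11 7 1 18)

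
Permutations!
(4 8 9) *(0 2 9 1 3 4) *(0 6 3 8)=(0 2 9 6 3 4)(1 8)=[2, 8, 9, 4, 0, 5, 3, 7, 1, 6]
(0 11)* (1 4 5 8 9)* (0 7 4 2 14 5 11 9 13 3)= (0 9 1 2 14 5 8 13 3)(4 11 7)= [9, 2, 14, 0, 11, 8, 6, 4, 13, 1, 10, 7, 12, 3, 5]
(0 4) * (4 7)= (0 7 4)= [7, 1, 2, 3, 0, 5, 6, 4]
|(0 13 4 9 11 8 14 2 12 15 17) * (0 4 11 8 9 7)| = 12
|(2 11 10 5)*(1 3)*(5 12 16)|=|(1 3)(2 11 10 12 16 5)|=6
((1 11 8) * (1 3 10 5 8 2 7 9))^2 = ((1 11 2 7 9)(3 10 5 8))^2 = (1 2 9 11 7)(3 5)(8 10)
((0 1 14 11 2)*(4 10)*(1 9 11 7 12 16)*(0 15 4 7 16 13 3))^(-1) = (0 3 13 12 7 10 4 15 2 11 9)(1 16 14)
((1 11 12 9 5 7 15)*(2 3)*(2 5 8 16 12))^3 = ((1 11 2 3 5 7 15)(8 16 12 9))^3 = (1 3 15 2 7 11 5)(8 9 12 16)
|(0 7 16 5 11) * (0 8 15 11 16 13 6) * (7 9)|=30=|(0 9 7 13 6)(5 16)(8 15 11)|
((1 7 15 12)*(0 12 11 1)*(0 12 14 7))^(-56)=(0 11 7)(1 15 14)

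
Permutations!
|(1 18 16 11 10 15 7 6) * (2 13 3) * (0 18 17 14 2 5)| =|(0 18 16 11 10 15 7 6 1 17 14 2 13 3 5)| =15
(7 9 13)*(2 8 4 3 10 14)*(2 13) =(2 8 4 3 10 14 13 7 9) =[0, 1, 8, 10, 3, 5, 6, 9, 4, 2, 14, 11, 12, 7, 13]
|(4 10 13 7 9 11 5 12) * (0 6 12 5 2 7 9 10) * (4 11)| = 10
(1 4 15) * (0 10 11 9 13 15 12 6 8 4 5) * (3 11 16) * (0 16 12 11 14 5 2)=[10, 2, 0, 14, 11, 16, 8, 7, 4, 13, 12, 9, 6, 15, 5, 1, 3]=(0 10 12 6 8 4 11 9 13 15 1 2)(3 14 5 16)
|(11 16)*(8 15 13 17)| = 4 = |(8 15 13 17)(11 16)|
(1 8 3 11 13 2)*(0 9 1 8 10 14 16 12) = [9, 10, 8, 11, 4, 5, 6, 7, 3, 1, 14, 13, 0, 2, 16, 15, 12] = (0 9 1 10 14 16 12)(2 8 3 11 13)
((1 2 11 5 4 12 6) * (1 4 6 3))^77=((1 2 11 5 6 4 12 3))^77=(1 4 11 3 6 2 12 5)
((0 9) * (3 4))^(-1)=(0 9)(3 4)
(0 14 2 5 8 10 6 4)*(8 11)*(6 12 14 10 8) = [10, 1, 5, 3, 0, 11, 4, 7, 8, 9, 12, 6, 14, 13, 2] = (0 10 12 14 2 5 11 6 4)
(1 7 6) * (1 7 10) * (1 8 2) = (1 10 8 2)(6 7) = [0, 10, 1, 3, 4, 5, 7, 6, 2, 9, 8]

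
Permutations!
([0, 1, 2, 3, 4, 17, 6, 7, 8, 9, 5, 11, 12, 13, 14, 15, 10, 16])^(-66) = (5 16)(10 17)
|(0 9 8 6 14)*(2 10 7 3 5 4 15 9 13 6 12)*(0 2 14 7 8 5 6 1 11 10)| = 36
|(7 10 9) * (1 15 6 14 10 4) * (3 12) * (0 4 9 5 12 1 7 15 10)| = |(0 4 7 9 15 6 14)(1 10 5 12 3)| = 35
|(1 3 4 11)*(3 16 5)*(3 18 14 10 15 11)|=8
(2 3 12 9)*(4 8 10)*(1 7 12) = (1 7 12 9 2 3)(4 8 10) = [0, 7, 3, 1, 8, 5, 6, 12, 10, 2, 4, 11, 9]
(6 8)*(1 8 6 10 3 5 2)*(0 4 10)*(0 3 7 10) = (0 4)(1 8 3 5 2)(7 10) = [4, 8, 1, 5, 0, 2, 6, 10, 3, 9, 7]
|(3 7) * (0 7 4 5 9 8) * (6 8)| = 8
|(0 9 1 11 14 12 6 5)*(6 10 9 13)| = |(0 13 6 5)(1 11 14 12 10 9)| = 12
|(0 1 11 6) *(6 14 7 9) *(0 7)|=|(0 1 11 14)(6 7 9)|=12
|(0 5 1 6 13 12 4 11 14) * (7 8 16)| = 9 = |(0 5 1 6 13 12 4 11 14)(7 8 16)|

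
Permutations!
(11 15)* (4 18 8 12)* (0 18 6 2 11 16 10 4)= [18, 1, 11, 3, 6, 5, 2, 7, 12, 9, 4, 15, 0, 13, 14, 16, 10, 17, 8]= (0 18 8 12)(2 11 15 16 10 4 6)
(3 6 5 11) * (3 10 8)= (3 6 5 11 10 8)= [0, 1, 2, 6, 4, 11, 5, 7, 3, 9, 8, 10]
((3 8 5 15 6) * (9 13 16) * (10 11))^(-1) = (3 6 15 5 8)(9 16 13)(10 11)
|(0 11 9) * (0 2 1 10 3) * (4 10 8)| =9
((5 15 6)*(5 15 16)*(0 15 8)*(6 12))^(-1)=((0 15 12 6 8)(5 16))^(-1)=(0 8 6 12 15)(5 16)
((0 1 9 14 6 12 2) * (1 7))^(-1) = (0 2 12 6 14 9 1 7)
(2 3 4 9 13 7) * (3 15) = [0, 1, 15, 4, 9, 5, 6, 2, 8, 13, 10, 11, 12, 7, 14, 3] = (2 15 3 4 9 13 7)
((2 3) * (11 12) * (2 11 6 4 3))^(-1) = (3 4 6 12 11)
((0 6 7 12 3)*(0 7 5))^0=((0 6 5)(3 7 12))^0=(12)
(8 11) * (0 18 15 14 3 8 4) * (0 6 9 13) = (0 18 15 14 3 8 11 4 6 9 13) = [18, 1, 2, 8, 6, 5, 9, 7, 11, 13, 10, 4, 12, 0, 3, 14, 16, 17, 15]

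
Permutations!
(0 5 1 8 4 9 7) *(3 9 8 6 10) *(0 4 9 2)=(0 5 1 6 10 3 2)(4 8 9 7)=[5, 6, 0, 2, 8, 1, 10, 4, 9, 7, 3]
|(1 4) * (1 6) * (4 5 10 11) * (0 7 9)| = 6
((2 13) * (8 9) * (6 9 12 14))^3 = ((2 13)(6 9 8 12 14))^3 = (2 13)(6 12 9 14 8)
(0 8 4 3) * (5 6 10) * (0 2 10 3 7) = (0 8 4 7)(2 10 5 6 3) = [8, 1, 10, 2, 7, 6, 3, 0, 4, 9, 5]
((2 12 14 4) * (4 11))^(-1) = ((2 12 14 11 4))^(-1) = (2 4 11 14 12)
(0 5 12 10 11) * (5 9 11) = (0 9 11)(5 12 10) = [9, 1, 2, 3, 4, 12, 6, 7, 8, 11, 5, 0, 10]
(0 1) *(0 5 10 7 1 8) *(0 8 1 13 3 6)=[1, 5, 2, 6, 4, 10, 0, 13, 8, 9, 7, 11, 12, 3]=(0 1 5 10 7 13 3 6)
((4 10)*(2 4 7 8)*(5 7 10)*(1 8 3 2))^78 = ((10)(1 8)(2 4 5 7 3))^78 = (10)(2 7 4 3 5)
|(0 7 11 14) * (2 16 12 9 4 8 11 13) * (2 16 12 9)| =18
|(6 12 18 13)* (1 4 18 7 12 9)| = 6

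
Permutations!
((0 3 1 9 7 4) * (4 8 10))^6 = ((0 3 1 9 7 8 10 4))^6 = (0 10 7 1)(3 4 8 9)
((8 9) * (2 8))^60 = ((2 8 9))^60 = (9)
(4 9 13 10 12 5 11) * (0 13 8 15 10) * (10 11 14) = (0 13)(4 9 8 15 11)(5 14 10 12) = [13, 1, 2, 3, 9, 14, 6, 7, 15, 8, 12, 4, 5, 0, 10, 11]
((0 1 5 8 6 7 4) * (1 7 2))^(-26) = ((0 7 4)(1 5 8 6 2))^(-26) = (0 7 4)(1 2 6 8 5)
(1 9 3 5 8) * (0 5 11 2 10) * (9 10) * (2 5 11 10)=(0 11 5 8 1 2 9 3 10)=[11, 2, 9, 10, 4, 8, 6, 7, 1, 3, 0, 5]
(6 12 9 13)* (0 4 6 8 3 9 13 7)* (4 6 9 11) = [6, 1, 2, 11, 9, 5, 12, 0, 3, 7, 10, 4, 13, 8] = (0 6 12 13 8 3 11 4 9 7)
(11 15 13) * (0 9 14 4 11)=(0 9 14 4 11 15 13)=[9, 1, 2, 3, 11, 5, 6, 7, 8, 14, 10, 15, 12, 0, 4, 13]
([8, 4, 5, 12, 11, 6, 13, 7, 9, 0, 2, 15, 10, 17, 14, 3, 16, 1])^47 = [9, 17, 10, 15, 1, 2, 5, 7, 0, 8, 12, 4, 3, 6, 14, 11, 16, 13]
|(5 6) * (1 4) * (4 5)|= 4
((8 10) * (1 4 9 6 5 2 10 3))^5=(1 2 4 10 9 8 6 3 5)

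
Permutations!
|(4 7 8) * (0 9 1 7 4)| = 5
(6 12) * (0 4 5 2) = (0 4 5 2)(6 12) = [4, 1, 0, 3, 5, 2, 12, 7, 8, 9, 10, 11, 6]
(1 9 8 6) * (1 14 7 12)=[0, 9, 2, 3, 4, 5, 14, 12, 6, 8, 10, 11, 1, 13, 7]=(1 9 8 6 14 7 12)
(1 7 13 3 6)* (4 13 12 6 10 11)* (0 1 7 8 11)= [1, 8, 2, 10, 13, 5, 7, 12, 11, 9, 0, 4, 6, 3]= (0 1 8 11 4 13 3 10)(6 7 12)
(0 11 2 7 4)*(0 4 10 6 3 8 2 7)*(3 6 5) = (0 11 7 10 5 3 8 2) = [11, 1, 0, 8, 4, 3, 6, 10, 2, 9, 5, 7]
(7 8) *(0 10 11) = [10, 1, 2, 3, 4, 5, 6, 8, 7, 9, 11, 0] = (0 10 11)(7 8)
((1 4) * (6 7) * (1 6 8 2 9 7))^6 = (2 7)(8 9)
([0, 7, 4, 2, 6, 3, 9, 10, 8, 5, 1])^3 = (10)(2 9)(3 6)(4 5)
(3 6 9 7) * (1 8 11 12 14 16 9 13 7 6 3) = (1 8 11 12 14 16 9 6 13 7) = [0, 8, 2, 3, 4, 5, 13, 1, 11, 6, 10, 12, 14, 7, 16, 15, 9]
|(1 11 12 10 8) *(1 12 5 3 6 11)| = 12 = |(3 6 11 5)(8 12 10)|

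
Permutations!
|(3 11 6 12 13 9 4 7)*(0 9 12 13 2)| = 10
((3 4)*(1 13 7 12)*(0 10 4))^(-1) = ((0 10 4 3)(1 13 7 12))^(-1) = (0 3 4 10)(1 12 7 13)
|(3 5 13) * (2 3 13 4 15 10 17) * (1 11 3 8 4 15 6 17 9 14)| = 40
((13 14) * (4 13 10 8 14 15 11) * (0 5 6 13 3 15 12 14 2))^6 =((0 5 6 13 12 14 10 8 2)(3 15 11 4))^6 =(0 10 13)(2 14 6)(3 11)(4 15)(5 8 12)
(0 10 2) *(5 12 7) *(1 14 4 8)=(0 10 2)(1 14 4 8)(5 12 7)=[10, 14, 0, 3, 8, 12, 6, 5, 1, 9, 2, 11, 7, 13, 4]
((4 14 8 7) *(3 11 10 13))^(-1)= (3 13 10 11)(4 7 8 14)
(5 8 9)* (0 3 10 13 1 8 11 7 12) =(0 3 10 13 1 8 9 5 11 7 12) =[3, 8, 2, 10, 4, 11, 6, 12, 9, 5, 13, 7, 0, 1]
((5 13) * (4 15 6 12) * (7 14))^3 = ((4 15 6 12)(5 13)(7 14))^3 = (4 12 6 15)(5 13)(7 14)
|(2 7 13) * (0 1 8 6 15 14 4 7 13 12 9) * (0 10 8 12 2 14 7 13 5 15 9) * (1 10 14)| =20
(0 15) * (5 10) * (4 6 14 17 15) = [4, 1, 2, 3, 6, 10, 14, 7, 8, 9, 5, 11, 12, 13, 17, 0, 16, 15] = (0 4 6 14 17 15)(5 10)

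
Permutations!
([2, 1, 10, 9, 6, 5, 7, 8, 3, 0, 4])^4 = [6, 1, 7, 10, 3, 5, 9, 0, 2, 4, 8]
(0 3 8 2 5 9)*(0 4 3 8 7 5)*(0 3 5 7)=(0 8 2 3)(4 5 9)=[8, 1, 3, 0, 5, 9, 6, 7, 2, 4]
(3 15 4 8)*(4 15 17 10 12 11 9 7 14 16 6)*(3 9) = (3 17 10 12 11)(4 8 9 7 14 16 6) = [0, 1, 2, 17, 8, 5, 4, 14, 9, 7, 12, 3, 11, 13, 16, 15, 6, 10]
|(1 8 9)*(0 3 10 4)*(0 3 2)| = 6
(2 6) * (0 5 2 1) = (0 5 2 6 1) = [5, 0, 6, 3, 4, 2, 1]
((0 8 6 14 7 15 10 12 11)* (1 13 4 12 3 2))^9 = (0 1 7 11 2 14 12 3 6 4 10 8 13 15)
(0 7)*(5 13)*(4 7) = (0 4 7)(5 13) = [4, 1, 2, 3, 7, 13, 6, 0, 8, 9, 10, 11, 12, 5]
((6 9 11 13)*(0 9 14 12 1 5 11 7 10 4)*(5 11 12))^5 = ((0 9 7 10 4)(1 11 13 6 14 5 12))^5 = (1 5 6 11 12 14 13)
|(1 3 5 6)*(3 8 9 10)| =7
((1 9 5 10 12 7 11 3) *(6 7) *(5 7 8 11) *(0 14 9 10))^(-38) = (0 9 5 14 7)(1 8 10 11 12 3 6) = ((0 14 9 7 5)(1 10 12 6 8 11 3))^(-38)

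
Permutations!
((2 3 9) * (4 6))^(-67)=(2 9 3)(4 6)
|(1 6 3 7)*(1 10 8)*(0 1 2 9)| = 9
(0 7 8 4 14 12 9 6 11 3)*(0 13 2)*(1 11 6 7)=(0 1 11 3 13 2)(4 14 12 9 7 8)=[1, 11, 0, 13, 14, 5, 6, 8, 4, 7, 10, 3, 9, 2, 12]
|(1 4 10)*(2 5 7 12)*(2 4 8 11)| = 9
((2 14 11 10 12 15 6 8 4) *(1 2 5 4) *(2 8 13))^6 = (2 6 12 11)(10 14 13 15)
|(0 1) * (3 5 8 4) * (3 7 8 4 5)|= |(0 1)(4 7 8 5)|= 4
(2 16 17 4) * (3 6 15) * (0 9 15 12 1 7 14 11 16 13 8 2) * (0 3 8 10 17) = (0 9 15 8 2 13 10 17 4 3 6 12 1 7 14 11 16) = [9, 7, 13, 6, 3, 5, 12, 14, 2, 15, 17, 16, 1, 10, 11, 8, 0, 4]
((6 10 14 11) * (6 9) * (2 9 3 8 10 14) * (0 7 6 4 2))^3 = ((0 7 6 14 11 3 8 10)(2 9 4))^3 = (0 14 8 7 11 10 6 3)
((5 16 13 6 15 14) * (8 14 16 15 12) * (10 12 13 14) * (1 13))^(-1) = (1 6 13)(5 14 16 15)(8 12 10)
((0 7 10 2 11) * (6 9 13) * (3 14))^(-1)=((0 7 10 2 11)(3 14)(6 9 13))^(-1)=(0 11 2 10 7)(3 14)(6 13 9)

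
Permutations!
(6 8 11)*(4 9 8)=(4 9 8 11 6)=[0, 1, 2, 3, 9, 5, 4, 7, 11, 8, 10, 6]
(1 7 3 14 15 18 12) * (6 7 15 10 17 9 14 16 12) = (1 15 18 6 7 3 16 12)(9 14 10 17) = [0, 15, 2, 16, 4, 5, 7, 3, 8, 14, 17, 11, 1, 13, 10, 18, 12, 9, 6]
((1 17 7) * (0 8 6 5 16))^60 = (17)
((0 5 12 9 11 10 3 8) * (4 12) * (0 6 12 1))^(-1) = (0 1 4 5)(3 10 11 9 12 6 8)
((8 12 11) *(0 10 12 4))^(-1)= ((0 10 12 11 8 4))^(-1)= (0 4 8 11 12 10)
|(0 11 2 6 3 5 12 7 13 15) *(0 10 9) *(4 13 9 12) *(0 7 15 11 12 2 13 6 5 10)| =6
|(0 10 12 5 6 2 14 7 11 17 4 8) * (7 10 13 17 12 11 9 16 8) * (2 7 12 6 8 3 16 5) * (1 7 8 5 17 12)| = |(0 13 12 2 14 10 11 6 8)(1 7 9 17 4)(3 16)| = 90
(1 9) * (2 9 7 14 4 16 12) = (1 7 14 4 16 12 2 9) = [0, 7, 9, 3, 16, 5, 6, 14, 8, 1, 10, 11, 2, 13, 4, 15, 12]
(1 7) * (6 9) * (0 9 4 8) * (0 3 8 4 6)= [9, 7, 2, 8, 4, 5, 6, 1, 3, 0]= (0 9)(1 7)(3 8)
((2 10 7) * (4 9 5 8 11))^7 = (2 10 7)(4 5 11 9 8) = ((2 10 7)(4 9 5 8 11))^7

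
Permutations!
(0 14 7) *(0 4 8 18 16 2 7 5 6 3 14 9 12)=(0 9 12)(2 7 4 8 18 16)(3 14 5 6)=[9, 1, 7, 14, 8, 6, 3, 4, 18, 12, 10, 11, 0, 13, 5, 15, 2, 17, 16]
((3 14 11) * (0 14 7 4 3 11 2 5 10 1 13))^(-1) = ((0 14 2 5 10 1 13)(3 7 4))^(-1) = (0 13 1 10 5 2 14)(3 4 7)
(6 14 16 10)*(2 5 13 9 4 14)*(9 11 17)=(2 5 13 11 17 9 4 14 16 10 6)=[0, 1, 5, 3, 14, 13, 2, 7, 8, 4, 6, 17, 12, 11, 16, 15, 10, 9]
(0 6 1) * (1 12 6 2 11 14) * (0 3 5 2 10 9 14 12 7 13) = (0 10 9 14 1 3 5 2 11 12 6 7 13) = [10, 3, 11, 5, 4, 2, 7, 13, 8, 14, 9, 12, 6, 0, 1]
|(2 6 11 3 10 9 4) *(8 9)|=8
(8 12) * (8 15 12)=(12 15)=[0, 1, 2, 3, 4, 5, 6, 7, 8, 9, 10, 11, 15, 13, 14, 12]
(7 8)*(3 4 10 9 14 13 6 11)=(3 4 10 9 14 13 6 11)(7 8)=[0, 1, 2, 4, 10, 5, 11, 8, 7, 14, 9, 3, 12, 6, 13]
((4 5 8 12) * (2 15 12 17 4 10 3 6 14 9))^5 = (2 6 12 9 3 15 14 10)(4 5 8 17)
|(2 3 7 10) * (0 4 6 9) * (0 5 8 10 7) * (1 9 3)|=|(0 4 6 3)(1 9 5 8 10 2)|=12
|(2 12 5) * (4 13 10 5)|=6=|(2 12 4 13 10 5)|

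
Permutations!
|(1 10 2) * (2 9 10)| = 2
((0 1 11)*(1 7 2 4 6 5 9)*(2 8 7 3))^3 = ((0 3 2 4 6 5 9 1 11)(7 8))^3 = (0 4 9)(1 3 6)(2 5 11)(7 8)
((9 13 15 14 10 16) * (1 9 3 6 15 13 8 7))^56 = (3 15 10)(6 14 16)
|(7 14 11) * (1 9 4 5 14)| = 7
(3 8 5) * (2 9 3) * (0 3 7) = (0 3 8 5 2 9 7) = [3, 1, 9, 8, 4, 2, 6, 0, 5, 7]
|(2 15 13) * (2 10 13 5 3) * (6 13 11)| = |(2 15 5 3)(6 13 10 11)| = 4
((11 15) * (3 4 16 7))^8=(16)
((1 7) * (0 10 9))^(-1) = ((0 10 9)(1 7))^(-1) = (0 9 10)(1 7)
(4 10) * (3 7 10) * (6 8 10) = [0, 1, 2, 7, 3, 5, 8, 6, 10, 9, 4] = (3 7 6 8 10 4)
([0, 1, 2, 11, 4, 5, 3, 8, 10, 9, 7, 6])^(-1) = [0, 1, 2, 6, 4, 5, 11, 10, 7, 9, 8, 3]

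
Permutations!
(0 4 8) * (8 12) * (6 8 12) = [4, 1, 2, 3, 6, 5, 8, 7, 0, 9, 10, 11, 12] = (12)(0 4 6 8)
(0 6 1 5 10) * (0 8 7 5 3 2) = (0 6 1 3 2)(5 10 8 7) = [6, 3, 0, 2, 4, 10, 1, 5, 7, 9, 8]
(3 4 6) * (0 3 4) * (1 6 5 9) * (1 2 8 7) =(0 3)(1 6 4 5 9 2 8 7) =[3, 6, 8, 0, 5, 9, 4, 1, 7, 2]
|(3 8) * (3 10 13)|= |(3 8 10 13)|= 4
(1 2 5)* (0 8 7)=(0 8 7)(1 2 5)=[8, 2, 5, 3, 4, 1, 6, 0, 7]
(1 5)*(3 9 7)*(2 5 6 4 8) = (1 6 4 8 2 5)(3 9 7) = [0, 6, 5, 9, 8, 1, 4, 3, 2, 7]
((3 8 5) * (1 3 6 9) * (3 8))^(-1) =((1 8 5 6 9))^(-1) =(1 9 6 5 8)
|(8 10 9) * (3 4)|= |(3 4)(8 10 9)|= 6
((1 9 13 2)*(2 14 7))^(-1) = (1 2 7 14 13 9)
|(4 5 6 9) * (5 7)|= 5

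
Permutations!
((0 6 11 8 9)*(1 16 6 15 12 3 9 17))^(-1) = ((0 15 12 3 9)(1 16 6 11 8 17))^(-1) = (0 9 3 12 15)(1 17 8 11 6 16)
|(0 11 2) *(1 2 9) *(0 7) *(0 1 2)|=6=|(0 11 9 2 7 1)|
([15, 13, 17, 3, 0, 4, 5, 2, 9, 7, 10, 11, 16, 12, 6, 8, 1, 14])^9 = (0 5 14 2 9 15 4 6 17 7 8)(1 13 12 16)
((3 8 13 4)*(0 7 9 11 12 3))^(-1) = (0 4 13 8 3 12 11 9 7)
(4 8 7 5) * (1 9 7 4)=(1 9 7 5)(4 8)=[0, 9, 2, 3, 8, 1, 6, 5, 4, 7]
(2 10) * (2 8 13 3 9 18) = (2 10 8 13 3 9 18) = [0, 1, 10, 9, 4, 5, 6, 7, 13, 18, 8, 11, 12, 3, 14, 15, 16, 17, 2]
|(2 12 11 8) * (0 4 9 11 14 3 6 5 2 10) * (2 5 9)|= |(0 4 2 12 14 3 6 9 11 8 10)|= 11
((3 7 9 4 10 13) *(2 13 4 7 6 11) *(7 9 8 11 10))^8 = (2 11 8 7 4 10 6 3 13)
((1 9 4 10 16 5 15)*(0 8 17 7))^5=(0 8 17 7)(1 5 10 9 15 16 4)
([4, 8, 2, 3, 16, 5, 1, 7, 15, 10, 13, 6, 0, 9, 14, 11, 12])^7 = [12, 15, 2, 3, 0, 5, 8, 7, 11, 10, 13, 1, 16, 9, 14, 6, 4]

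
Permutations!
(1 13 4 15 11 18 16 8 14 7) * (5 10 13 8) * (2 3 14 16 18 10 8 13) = (18)(1 13 4 15 11 10 2 3 14 7)(5 8 16) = [0, 13, 3, 14, 15, 8, 6, 1, 16, 9, 2, 10, 12, 4, 7, 11, 5, 17, 18]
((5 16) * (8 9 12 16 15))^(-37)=(5 16 12 9 8 15)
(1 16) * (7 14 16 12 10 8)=(1 12 10 8 7 14 16)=[0, 12, 2, 3, 4, 5, 6, 14, 7, 9, 8, 11, 10, 13, 16, 15, 1]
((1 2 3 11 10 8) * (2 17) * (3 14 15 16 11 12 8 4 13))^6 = (1 11 8 16 12 15 3 14 13 2 4 17 10)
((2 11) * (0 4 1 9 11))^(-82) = (0 1 11)(2 4 9)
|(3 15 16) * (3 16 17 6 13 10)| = 6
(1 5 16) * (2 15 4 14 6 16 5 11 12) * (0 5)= (0 5)(1 11 12 2 15 4 14 6 16)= [5, 11, 15, 3, 14, 0, 16, 7, 8, 9, 10, 12, 2, 13, 6, 4, 1]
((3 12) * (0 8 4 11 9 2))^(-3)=((0 8 4 11 9 2)(3 12))^(-3)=(0 11)(2 4)(3 12)(8 9)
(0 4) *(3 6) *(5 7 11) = (0 4)(3 6)(5 7 11) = [4, 1, 2, 6, 0, 7, 3, 11, 8, 9, 10, 5]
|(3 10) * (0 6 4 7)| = 4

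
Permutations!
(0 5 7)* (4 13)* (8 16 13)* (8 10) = [5, 1, 2, 3, 10, 7, 6, 0, 16, 9, 8, 11, 12, 4, 14, 15, 13] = (0 5 7)(4 10 8 16 13)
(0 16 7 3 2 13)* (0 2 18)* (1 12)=(0 16 7 3 18)(1 12)(2 13)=[16, 12, 13, 18, 4, 5, 6, 3, 8, 9, 10, 11, 1, 2, 14, 15, 7, 17, 0]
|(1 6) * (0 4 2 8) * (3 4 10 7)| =|(0 10 7 3 4 2 8)(1 6)| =14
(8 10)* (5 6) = (5 6)(8 10) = [0, 1, 2, 3, 4, 6, 5, 7, 10, 9, 8]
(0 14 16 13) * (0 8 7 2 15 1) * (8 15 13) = (0 14 16 8 7 2 13 15 1) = [14, 0, 13, 3, 4, 5, 6, 2, 7, 9, 10, 11, 12, 15, 16, 1, 8]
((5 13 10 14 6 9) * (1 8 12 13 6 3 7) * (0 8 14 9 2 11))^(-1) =(0 11 2 6 5 9 10 13 12 8)(1 7 3 14)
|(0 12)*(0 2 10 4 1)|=6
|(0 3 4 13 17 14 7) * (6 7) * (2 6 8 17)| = |(0 3 4 13 2 6 7)(8 17 14)| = 21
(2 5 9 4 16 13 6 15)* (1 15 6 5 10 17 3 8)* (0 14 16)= (0 14 16 13 5 9 4)(1 15 2 10 17 3 8)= [14, 15, 10, 8, 0, 9, 6, 7, 1, 4, 17, 11, 12, 5, 16, 2, 13, 3]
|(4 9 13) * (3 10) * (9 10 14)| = 6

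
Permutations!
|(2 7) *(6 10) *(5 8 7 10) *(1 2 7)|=6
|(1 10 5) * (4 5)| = |(1 10 4 5)| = 4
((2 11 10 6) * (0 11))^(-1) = ((0 11 10 6 2))^(-1) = (0 2 6 10 11)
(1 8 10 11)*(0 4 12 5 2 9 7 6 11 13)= [4, 8, 9, 3, 12, 2, 11, 6, 10, 7, 13, 1, 5, 0]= (0 4 12 5 2 9 7 6 11 1 8 10 13)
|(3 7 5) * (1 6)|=|(1 6)(3 7 5)|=6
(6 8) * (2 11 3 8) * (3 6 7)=[0, 1, 11, 8, 4, 5, 2, 3, 7, 9, 10, 6]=(2 11 6)(3 8 7)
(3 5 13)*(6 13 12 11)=(3 5 12 11 6 13)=[0, 1, 2, 5, 4, 12, 13, 7, 8, 9, 10, 6, 11, 3]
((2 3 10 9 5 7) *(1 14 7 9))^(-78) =(14)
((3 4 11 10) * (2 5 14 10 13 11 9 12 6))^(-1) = (2 6 12 9 4 3 10 14 5)(11 13)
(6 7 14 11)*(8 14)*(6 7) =(7 8 14 11) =[0, 1, 2, 3, 4, 5, 6, 8, 14, 9, 10, 7, 12, 13, 11]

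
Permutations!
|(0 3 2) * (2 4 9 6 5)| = 7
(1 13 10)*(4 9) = (1 13 10)(4 9) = [0, 13, 2, 3, 9, 5, 6, 7, 8, 4, 1, 11, 12, 10]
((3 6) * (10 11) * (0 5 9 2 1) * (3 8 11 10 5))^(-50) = (0 11 1 8 2 6 9 3 5)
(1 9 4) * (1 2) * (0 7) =(0 7)(1 9 4 2) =[7, 9, 1, 3, 2, 5, 6, 0, 8, 4]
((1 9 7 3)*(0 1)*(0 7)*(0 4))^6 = ((0 1 9 4)(3 7))^6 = (0 9)(1 4)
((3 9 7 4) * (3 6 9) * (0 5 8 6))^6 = (0 4 7 9 6 8 5)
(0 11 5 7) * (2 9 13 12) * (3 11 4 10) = (0 4 10 3 11 5 7)(2 9 13 12) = [4, 1, 9, 11, 10, 7, 6, 0, 8, 13, 3, 5, 2, 12]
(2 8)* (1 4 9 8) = [0, 4, 1, 3, 9, 5, 6, 7, 2, 8] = (1 4 9 8 2)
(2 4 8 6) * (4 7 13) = (2 7 13 4 8 6) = [0, 1, 7, 3, 8, 5, 2, 13, 6, 9, 10, 11, 12, 4]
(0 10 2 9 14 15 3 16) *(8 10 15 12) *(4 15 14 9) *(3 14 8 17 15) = (0 8 10 2 4 3 16)(12 17 15 14) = [8, 1, 4, 16, 3, 5, 6, 7, 10, 9, 2, 11, 17, 13, 12, 14, 0, 15]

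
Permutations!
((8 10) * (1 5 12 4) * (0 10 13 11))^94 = ((0 10 8 13 11)(1 5 12 4))^94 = (0 11 13 8 10)(1 12)(4 5)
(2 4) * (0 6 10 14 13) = (0 6 10 14 13)(2 4) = [6, 1, 4, 3, 2, 5, 10, 7, 8, 9, 14, 11, 12, 0, 13]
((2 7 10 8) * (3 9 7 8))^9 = (2 8)(3 9 7 10)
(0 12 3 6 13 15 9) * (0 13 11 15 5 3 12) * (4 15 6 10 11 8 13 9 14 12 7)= (3 10 11 6 8 13 5)(4 15 14 12 7)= [0, 1, 2, 10, 15, 3, 8, 4, 13, 9, 11, 6, 7, 5, 12, 14]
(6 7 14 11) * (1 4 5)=(1 4 5)(6 7 14 11)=[0, 4, 2, 3, 5, 1, 7, 14, 8, 9, 10, 6, 12, 13, 11]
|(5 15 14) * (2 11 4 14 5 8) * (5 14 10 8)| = 15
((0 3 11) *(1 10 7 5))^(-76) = (0 11 3) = ((0 3 11)(1 10 7 5))^(-76)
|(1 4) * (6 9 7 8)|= |(1 4)(6 9 7 8)|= 4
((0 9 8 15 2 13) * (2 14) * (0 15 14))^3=((0 9 8 14 2 13 15))^3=(0 14 15 8 13 9 2)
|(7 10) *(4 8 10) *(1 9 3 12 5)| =|(1 9 3 12 5)(4 8 10 7)| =20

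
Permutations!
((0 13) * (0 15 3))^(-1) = (0 3 15 13)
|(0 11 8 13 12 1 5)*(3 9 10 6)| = |(0 11 8 13 12 1 5)(3 9 10 6)| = 28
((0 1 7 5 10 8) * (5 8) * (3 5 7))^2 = ((0 1 3 5 10 7 8))^2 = (0 3 10 8 1 5 7)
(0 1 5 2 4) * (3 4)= [1, 5, 3, 4, 0, 2]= (0 1 5 2 3 4)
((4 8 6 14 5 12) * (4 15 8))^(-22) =(5 15 6)(8 14 12)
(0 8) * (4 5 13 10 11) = (0 8)(4 5 13 10 11) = [8, 1, 2, 3, 5, 13, 6, 7, 0, 9, 11, 4, 12, 10]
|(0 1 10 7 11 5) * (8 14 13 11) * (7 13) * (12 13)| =|(0 1 10 12 13 11 5)(7 8 14)| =21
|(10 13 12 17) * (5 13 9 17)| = 3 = |(5 13 12)(9 17 10)|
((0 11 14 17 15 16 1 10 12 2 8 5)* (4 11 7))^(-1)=(0 5 8 2 12 10 1 16 15 17 14 11 4 7)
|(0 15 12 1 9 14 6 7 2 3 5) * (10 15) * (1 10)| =9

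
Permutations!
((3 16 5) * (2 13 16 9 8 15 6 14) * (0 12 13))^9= ((0 12 13 16 5 3 9 8 15 6 14 2))^9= (0 6 9 16)(2 15 3 13)(5 12 14 8)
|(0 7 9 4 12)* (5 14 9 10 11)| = |(0 7 10 11 5 14 9 4 12)| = 9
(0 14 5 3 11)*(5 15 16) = (0 14 15 16 5 3 11) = [14, 1, 2, 11, 4, 3, 6, 7, 8, 9, 10, 0, 12, 13, 15, 16, 5]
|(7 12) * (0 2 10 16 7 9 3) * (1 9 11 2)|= 12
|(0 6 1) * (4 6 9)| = |(0 9 4 6 1)| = 5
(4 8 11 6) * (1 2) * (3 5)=(1 2)(3 5)(4 8 11 6)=[0, 2, 1, 5, 8, 3, 4, 7, 11, 9, 10, 6]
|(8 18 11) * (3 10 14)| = 3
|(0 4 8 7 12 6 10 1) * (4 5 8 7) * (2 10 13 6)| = |(0 5 8 4 7 12 2 10 1)(6 13)| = 18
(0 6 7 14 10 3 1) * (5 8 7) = [6, 0, 2, 1, 4, 8, 5, 14, 7, 9, 3, 11, 12, 13, 10] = (0 6 5 8 7 14 10 3 1)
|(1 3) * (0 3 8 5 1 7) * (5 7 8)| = 4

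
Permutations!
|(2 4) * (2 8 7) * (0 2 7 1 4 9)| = |(0 2 9)(1 4 8)| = 3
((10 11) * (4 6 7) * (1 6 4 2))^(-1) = (1 2 7 6)(10 11)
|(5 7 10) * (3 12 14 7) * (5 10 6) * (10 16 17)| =6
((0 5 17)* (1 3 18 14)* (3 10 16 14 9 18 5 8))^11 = ((0 8 3 5 17)(1 10 16 14)(9 18))^11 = (0 8 3 5 17)(1 14 16 10)(9 18)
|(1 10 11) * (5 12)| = 6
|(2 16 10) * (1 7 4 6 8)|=|(1 7 4 6 8)(2 16 10)|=15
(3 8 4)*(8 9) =(3 9 8 4) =[0, 1, 2, 9, 3, 5, 6, 7, 4, 8]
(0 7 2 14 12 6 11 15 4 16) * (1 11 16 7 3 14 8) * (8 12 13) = (0 3 14 13 8 1 11 15 4 7 2 12 6 16) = [3, 11, 12, 14, 7, 5, 16, 2, 1, 9, 10, 15, 6, 8, 13, 4, 0]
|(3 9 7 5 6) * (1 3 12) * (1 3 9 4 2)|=|(1 9 7 5 6 12 3 4 2)|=9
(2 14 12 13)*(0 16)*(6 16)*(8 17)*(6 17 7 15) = (0 17 8 7 15 6 16)(2 14 12 13) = [17, 1, 14, 3, 4, 5, 16, 15, 7, 9, 10, 11, 13, 2, 12, 6, 0, 8]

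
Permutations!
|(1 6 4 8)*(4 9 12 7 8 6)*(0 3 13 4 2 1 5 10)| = 22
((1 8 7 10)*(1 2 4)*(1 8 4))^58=((1 4 8 7 10 2))^58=(1 10 8)(2 7 4)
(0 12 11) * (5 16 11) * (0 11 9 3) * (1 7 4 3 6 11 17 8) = (0 12 5 16 9 6 11 17 8 1 7 4 3) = [12, 7, 2, 0, 3, 16, 11, 4, 1, 6, 10, 17, 5, 13, 14, 15, 9, 8]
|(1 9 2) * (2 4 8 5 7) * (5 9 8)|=|(1 8 9 4 5 7 2)|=7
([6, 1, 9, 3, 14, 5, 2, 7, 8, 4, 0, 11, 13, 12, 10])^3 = [9, 1, 14, 3, 0, 5, 4, 7, 8, 10, 2, 11, 13, 12, 6]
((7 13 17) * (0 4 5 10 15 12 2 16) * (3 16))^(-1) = (0 16 3 2 12 15 10 5 4)(7 17 13)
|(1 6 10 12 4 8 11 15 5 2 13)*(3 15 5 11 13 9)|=|(1 6 10 12 4 8 13)(2 9 3 15 11 5)|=42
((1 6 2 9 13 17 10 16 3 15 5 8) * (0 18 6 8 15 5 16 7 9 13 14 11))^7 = ((0 18 6 2 13 17 10 7 9 14 11)(1 8)(3 5 15 16))^7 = (0 7 2 11 10 6 14 17 18 9 13)(1 8)(3 16 15 5)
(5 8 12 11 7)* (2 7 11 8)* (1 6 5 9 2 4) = (1 6 5 4)(2 7 9)(8 12) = [0, 6, 7, 3, 1, 4, 5, 9, 12, 2, 10, 11, 8]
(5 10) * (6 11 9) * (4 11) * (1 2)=[0, 2, 1, 3, 11, 10, 4, 7, 8, 6, 5, 9]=(1 2)(4 11 9 6)(5 10)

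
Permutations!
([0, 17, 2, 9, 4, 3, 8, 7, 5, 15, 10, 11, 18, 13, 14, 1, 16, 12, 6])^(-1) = [0, 15, 2, 5, 4, 8, 18, 7, 6, 3, 10, 11, 17, 13, 14, 9, 16, 1, 12]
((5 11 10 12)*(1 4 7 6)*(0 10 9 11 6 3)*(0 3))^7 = ((0 10 12 5 6 1 4 7)(9 11))^7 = (0 7 4 1 6 5 12 10)(9 11)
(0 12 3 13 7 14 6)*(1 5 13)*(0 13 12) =(1 5 12 3)(6 13 7 14) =[0, 5, 2, 1, 4, 12, 13, 14, 8, 9, 10, 11, 3, 7, 6]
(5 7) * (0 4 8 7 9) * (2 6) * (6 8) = (0 4 6 2 8 7 5 9) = [4, 1, 8, 3, 6, 9, 2, 5, 7, 0]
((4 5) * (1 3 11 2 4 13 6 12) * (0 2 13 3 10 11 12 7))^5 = ((0 2 4 5 3 12 1 10 11 13 6 7))^5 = (0 12 6 5 11 2 1 7 3 13 4 10)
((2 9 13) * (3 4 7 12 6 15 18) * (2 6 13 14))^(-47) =((2 9 14)(3 4 7 12 13 6 15 18))^(-47) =(2 9 14)(3 4 7 12 13 6 15 18)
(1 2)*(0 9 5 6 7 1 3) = [9, 2, 3, 0, 4, 6, 7, 1, 8, 5] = (0 9 5 6 7 1 2 3)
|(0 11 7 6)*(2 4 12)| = |(0 11 7 6)(2 4 12)| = 12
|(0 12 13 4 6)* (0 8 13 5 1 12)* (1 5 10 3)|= 4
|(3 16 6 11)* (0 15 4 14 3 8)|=|(0 15 4 14 3 16 6 11 8)|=9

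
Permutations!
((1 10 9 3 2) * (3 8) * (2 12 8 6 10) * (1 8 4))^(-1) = (1 4 12 3 8 2)(6 9 10)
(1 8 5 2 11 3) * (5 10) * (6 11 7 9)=[0, 8, 7, 1, 4, 2, 11, 9, 10, 6, 5, 3]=(1 8 10 5 2 7 9 6 11 3)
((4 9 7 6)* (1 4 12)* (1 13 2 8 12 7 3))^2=((1 4 9 3)(2 8 12 13)(6 7))^2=(1 9)(2 12)(3 4)(8 13)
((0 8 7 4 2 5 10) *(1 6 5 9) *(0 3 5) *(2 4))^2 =((0 8 7 2 9 1 6)(3 5 10))^2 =(0 7 9 6 8 2 1)(3 10 5)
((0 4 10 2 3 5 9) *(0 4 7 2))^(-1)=(0 10 4 9 5 3 2 7)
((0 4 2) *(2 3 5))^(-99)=(0 4 3 5 2)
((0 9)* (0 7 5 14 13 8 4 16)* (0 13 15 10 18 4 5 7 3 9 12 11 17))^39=(0 17 11 12)(3 9)(4 8 15)(5 10 16)(13 14 18)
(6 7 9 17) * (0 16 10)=(0 16 10)(6 7 9 17)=[16, 1, 2, 3, 4, 5, 7, 9, 8, 17, 0, 11, 12, 13, 14, 15, 10, 6]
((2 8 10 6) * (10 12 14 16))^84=((2 8 12 14 16 10 6))^84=(16)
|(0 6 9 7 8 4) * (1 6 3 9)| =6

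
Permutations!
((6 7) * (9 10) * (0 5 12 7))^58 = ((0 5 12 7 6)(9 10))^58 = (0 7 5 6 12)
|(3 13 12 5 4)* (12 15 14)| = 7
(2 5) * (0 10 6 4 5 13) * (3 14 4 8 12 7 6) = (0 10 3 14 4 5 2 13)(6 8 12 7) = [10, 1, 13, 14, 5, 2, 8, 6, 12, 9, 3, 11, 7, 0, 4]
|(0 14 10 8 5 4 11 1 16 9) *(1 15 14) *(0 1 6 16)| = 35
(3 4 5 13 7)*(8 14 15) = (3 4 5 13 7)(8 14 15) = [0, 1, 2, 4, 5, 13, 6, 3, 14, 9, 10, 11, 12, 7, 15, 8]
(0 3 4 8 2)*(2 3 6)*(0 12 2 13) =(0 6 13)(2 12)(3 4 8) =[6, 1, 12, 4, 8, 5, 13, 7, 3, 9, 10, 11, 2, 0]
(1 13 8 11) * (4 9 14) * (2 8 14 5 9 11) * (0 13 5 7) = (0 13 14 4 11 1 5 9 7)(2 8) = [13, 5, 8, 3, 11, 9, 6, 0, 2, 7, 10, 1, 12, 14, 4]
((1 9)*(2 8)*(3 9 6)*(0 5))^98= (1 3)(6 9)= ((0 5)(1 6 3 9)(2 8))^98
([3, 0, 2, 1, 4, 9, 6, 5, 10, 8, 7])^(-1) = [1, 3, 2, 0, 4, 7, 6, 10, 9, 5, 8]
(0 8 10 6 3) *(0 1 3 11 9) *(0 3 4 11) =(0 8 10 6)(1 4 11 9 3) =[8, 4, 2, 1, 11, 5, 0, 7, 10, 3, 6, 9]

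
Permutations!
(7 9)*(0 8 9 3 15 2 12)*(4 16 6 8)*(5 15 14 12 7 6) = (0 4 16 5 15 2 7 3 14 12)(6 8 9) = [4, 1, 7, 14, 16, 15, 8, 3, 9, 6, 10, 11, 0, 13, 12, 2, 5]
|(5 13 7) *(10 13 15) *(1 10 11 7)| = 12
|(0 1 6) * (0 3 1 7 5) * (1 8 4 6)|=|(0 7 5)(3 8 4 6)|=12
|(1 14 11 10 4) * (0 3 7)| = |(0 3 7)(1 14 11 10 4)| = 15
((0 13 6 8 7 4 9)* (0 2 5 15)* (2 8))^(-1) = ((0 13 6 2 5 15)(4 9 8 7))^(-1) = (0 15 5 2 6 13)(4 7 8 9)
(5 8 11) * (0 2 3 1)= (0 2 3 1)(5 8 11)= [2, 0, 3, 1, 4, 8, 6, 7, 11, 9, 10, 5]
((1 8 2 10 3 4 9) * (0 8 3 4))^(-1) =((0 8 2 10 4 9 1 3))^(-1) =(0 3 1 9 4 10 2 8)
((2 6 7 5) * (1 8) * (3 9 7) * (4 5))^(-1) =(1 8)(2 5 4 7 9 3 6)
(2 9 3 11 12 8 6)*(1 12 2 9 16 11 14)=(1 12 8 6 9 3 14)(2 16 11)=[0, 12, 16, 14, 4, 5, 9, 7, 6, 3, 10, 2, 8, 13, 1, 15, 11]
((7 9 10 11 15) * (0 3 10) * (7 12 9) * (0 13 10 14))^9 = ((0 3 14)(9 13 10 11 15 12))^9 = (9 11)(10 12)(13 15)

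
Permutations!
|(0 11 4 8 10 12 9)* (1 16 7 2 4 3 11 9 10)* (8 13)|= 14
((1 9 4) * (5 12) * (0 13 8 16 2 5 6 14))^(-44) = (0 13 8 16 2 5 12 6 14)(1 9 4)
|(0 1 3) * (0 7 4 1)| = |(1 3 7 4)| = 4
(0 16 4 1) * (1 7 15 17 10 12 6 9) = (0 16 4 7 15 17 10 12 6 9 1) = [16, 0, 2, 3, 7, 5, 9, 15, 8, 1, 12, 11, 6, 13, 14, 17, 4, 10]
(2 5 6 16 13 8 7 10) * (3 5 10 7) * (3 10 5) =[0, 1, 5, 3, 4, 6, 16, 7, 10, 9, 2, 11, 12, 8, 14, 15, 13] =(2 5 6 16 13 8 10)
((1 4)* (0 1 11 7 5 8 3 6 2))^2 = (0 4 7 8 6)(1 11 5 3 2)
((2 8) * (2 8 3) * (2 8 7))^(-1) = ((2 3 8 7))^(-1) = (2 7 8 3)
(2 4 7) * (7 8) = (2 4 8 7) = [0, 1, 4, 3, 8, 5, 6, 2, 7]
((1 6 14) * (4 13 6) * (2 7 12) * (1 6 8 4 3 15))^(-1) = (1 15 3)(2 12 7)(4 8 13)(6 14)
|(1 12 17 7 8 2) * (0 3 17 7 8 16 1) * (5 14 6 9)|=|(0 3 17 8 2)(1 12 7 16)(5 14 6 9)|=20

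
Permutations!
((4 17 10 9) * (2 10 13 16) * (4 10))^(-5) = (17)(9 10)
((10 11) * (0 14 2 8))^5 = ((0 14 2 8)(10 11))^5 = (0 14 2 8)(10 11)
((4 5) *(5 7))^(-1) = (4 5 7)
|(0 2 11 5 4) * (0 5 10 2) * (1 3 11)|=10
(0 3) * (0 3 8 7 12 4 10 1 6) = (0 8 7 12 4 10 1 6) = [8, 6, 2, 3, 10, 5, 0, 12, 7, 9, 1, 11, 4]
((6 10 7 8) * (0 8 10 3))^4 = ((0 8 6 3)(7 10))^4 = (10)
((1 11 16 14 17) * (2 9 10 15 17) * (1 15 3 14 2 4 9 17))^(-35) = (1 11 16 2 17 15)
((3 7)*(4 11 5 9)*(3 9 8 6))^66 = ((3 7 9 4 11 5 8 6))^66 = (3 9 11 8)(4 5 6 7)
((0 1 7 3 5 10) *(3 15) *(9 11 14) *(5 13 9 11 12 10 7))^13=(0 7 13 10 5 3 12 1 15 9)(11 14)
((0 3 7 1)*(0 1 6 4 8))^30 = ((0 3 7 6 4 8))^30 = (8)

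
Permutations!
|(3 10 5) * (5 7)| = 4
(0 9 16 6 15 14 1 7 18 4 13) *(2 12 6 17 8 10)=(0 9 16 17 8 10 2 12 6 15 14 1 7 18 4 13)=[9, 7, 12, 3, 13, 5, 15, 18, 10, 16, 2, 11, 6, 0, 1, 14, 17, 8, 4]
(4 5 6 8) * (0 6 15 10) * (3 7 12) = (0 6 8 4 5 15 10)(3 7 12) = [6, 1, 2, 7, 5, 15, 8, 12, 4, 9, 0, 11, 3, 13, 14, 10]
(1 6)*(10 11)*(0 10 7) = (0 10 11 7)(1 6) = [10, 6, 2, 3, 4, 5, 1, 0, 8, 9, 11, 7]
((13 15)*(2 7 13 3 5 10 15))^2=(2 13 7)(3 10)(5 15)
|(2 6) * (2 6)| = |(6)| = 1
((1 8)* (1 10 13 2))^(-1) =(1 2 13 10 8)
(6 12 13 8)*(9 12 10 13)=(6 10 13 8)(9 12)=[0, 1, 2, 3, 4, 5, 10, 7, 6, 12, 13, 11, 9, 8]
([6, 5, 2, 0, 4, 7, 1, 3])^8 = (0 1 7)(3 6 5)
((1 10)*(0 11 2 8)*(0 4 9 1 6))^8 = ((0 11 2 8 4 9 1 10 6))^8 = (0 6 10 1 9 4 8 2 11)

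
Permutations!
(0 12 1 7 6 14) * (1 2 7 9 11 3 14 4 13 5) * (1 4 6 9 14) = (0 12 2 7 9 11 3 1 14)(4 13 5) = [12, 14, 7, 1, 13, 4, 6, 9, 8, 11, 10, 3, 2, 5, 0]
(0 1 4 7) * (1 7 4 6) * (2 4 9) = (0 7)(1 6)(2 4 9) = [7, 6, 4, 3, 9, 5, 1, 0, 8, 2]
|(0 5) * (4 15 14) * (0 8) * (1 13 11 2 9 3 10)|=21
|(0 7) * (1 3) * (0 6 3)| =|(0 7 6 3 1)| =5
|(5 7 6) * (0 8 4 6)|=6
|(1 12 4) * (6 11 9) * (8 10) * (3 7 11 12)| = 8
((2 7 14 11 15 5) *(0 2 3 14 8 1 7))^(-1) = ((0 2)(1 7 8)(3 14 11 15 5))^(-1) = (0 2)(1 8 7)(3 5 15 11 14)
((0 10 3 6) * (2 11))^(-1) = ((0 10 3 6)(2 11))^(-1) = (0 6 3 10)(2 11)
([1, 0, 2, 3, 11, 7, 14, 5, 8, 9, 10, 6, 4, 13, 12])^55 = (14)(0 1)(5 7)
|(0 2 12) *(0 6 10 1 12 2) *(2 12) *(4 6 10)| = 4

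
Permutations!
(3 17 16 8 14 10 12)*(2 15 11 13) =(2 15 11 13)(3 17 16 8 14 10 12) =[0, 1, 15, 17, 4, 5, 6, 7, 14, 9, 12, 13, 3, 2, 10, 11, 8, 16]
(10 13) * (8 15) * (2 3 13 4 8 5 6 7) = [0, 1, 3, 13, 8, 6, 7, 2, 15, 9, 4, 11, 12, 10, 14, 5] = (2 3 13 10 4 8 15 5 6 7)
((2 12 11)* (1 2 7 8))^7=(1 2 12 11 7 8)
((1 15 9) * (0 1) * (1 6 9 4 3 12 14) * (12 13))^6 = (1 14 12 13 3 4 15)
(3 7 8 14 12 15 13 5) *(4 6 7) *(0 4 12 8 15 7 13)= (0 4 6 13 5 3 12 7 15)(8 14)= [4, 1, 2, 12, 6, 3, 13, 15, 14, 9, 10, 11, 7, 5, 8, 0]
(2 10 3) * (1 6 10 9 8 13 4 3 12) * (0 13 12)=[13, 6, 9, 2, 3, 5, 10, 7, 12, 8, 0, 11, 1, 4]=(0 13 4 3 2 9 8 12 1 6 10)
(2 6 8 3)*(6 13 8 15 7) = (2 13 8 3)(6 15 7) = [0, 1, 13, 2, 4, 5, 15, 6, 3, 9, 10, 11, 12, 8, 14, 7]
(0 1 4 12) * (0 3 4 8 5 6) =[1, 8, 2, 4, 12, 6, 0, 7, 5, 9, 10, 11, 3] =(0 1 8 5 6)(3 4 12)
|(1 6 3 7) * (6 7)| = |(1 7)(3 6)| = 2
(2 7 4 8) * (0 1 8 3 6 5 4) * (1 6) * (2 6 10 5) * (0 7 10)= [0, 8, 10, 1, 3, 4, 2, 7, 6, 9, 5]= (1 8 6 2 10 5 4 3)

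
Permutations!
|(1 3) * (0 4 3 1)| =3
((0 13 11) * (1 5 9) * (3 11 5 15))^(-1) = ((0 13 5 9 1 15 3 11))^(-1) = (0 11 3 15 1 9 5 13)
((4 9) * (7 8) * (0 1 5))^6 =(9)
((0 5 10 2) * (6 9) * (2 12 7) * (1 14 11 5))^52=((0 1 14 11 5 10 12 7 2)(6 9))^52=(0 7 10 11 1 2 12 5 14)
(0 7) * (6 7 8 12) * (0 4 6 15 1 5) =(0 8 12 15 1 5)(4 6 7) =[8, 5, 2, 3, 6, 0, 7, 4, 12, 9, 10, 11, 15, 13, 14, 1]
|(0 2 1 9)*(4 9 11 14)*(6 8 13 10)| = 28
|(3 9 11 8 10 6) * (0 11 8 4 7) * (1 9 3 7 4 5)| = |(0 11 5 1 9 8 10 6 7)| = 9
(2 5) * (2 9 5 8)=(2 8)(5 9)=[0, 1, 8, 3, 4, 9, 6, 7, 2, 5]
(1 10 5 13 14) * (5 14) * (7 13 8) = [0, 10, 2, 3, 4, 8, 6, 13, 7, 9, 14, 11, 12, 5, 1] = (1 10 14)(5 8 7 13)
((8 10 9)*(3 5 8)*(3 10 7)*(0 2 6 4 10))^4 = (0 10 6)(2 9 4)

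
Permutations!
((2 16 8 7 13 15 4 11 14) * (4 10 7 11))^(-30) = ((2 16 8 11 14)(7 13 15 10))^(-30) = (16)(7 15)(10 13)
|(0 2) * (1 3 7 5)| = 4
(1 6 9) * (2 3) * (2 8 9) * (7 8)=[0, 6, 3, 7, 4, 5, 2, 8, 9, 1]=(1 6 2 3 7 8 9)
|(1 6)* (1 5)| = 3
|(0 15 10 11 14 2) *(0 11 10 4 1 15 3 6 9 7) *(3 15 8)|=9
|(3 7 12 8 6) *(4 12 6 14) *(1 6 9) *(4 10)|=|(1 6 3 7 9)(4 12 8 14 10)|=5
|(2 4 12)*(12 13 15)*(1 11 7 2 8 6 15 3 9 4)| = 4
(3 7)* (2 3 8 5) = (2 3 7 8 5) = [0, 1, 3, 7, 4, 2, 6, 8, 5]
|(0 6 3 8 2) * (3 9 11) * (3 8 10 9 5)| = 9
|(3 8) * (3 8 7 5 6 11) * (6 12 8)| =|(3 7 5 12 8 6 11)| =7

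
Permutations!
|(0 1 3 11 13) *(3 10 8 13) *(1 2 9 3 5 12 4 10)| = 11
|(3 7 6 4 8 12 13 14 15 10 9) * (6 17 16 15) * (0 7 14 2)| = |(0 7 17 16 15 10 9 3 14 6 4 8 12 13 2)| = 15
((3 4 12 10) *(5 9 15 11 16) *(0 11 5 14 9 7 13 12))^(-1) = (0 4 3 10 12 13 7 5 15 9 14 16 11)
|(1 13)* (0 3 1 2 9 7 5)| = 8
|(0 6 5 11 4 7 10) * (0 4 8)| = 15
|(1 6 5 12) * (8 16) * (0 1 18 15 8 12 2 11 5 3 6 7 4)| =60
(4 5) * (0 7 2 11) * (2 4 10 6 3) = (0 7 4 5 10 6 3 2 11) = [7, 1, 11, 2, 5, 10, 3, 4, 8, 9, 6, 0]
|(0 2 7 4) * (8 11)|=4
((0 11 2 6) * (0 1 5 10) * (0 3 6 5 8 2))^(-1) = (0 11)(1 6 3 10 5 2 8)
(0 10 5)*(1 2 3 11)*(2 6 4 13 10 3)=[3, 6, 2, 11, 13, 0, 4, 7, 8, 9, 5, 1, 12, 10]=(0 3 11 1 6 4 13 10 5)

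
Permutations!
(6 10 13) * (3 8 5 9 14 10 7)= (3 8 5 9 14 10 13 6 7)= [0, 1, 2, 8, 4, 9, 7, 3, 5, 14, 13, 11, 12, 6, 10]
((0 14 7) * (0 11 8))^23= (0 11 14 8 7)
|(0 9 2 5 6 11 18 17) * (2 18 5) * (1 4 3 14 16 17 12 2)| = |(0 9 18 12 2 1 4 3 14 16 17)(5 6 11)| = 33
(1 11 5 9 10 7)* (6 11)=(1 6 11 5 9 10 7)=[0, 6, 2, 3, 4, 9, 11, 1, 8, 10, 7, 5]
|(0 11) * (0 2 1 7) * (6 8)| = 10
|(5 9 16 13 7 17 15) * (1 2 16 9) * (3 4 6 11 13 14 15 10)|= 24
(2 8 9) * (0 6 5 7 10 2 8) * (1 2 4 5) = (0 6 1 2)(4 5 7 10)(8 9) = [6, 2, 0, 3, 5, 7, 1, 10, 9, 8, 4]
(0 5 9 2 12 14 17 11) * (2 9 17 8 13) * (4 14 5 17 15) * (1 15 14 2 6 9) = (0 17 11)(1 15 4 2 12 5 14 8 13 6 9) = [17, 15, 12, 3, 2, 14, 9, 7, 13, 1, 10, 0, 5, 6, 8, 4, 16, 11]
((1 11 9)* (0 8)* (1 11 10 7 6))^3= (0 8)(1 6 7 10)(9 11)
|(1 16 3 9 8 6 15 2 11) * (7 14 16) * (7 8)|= 30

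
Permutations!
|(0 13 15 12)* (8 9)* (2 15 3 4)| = |(0 13 3 4 2 15 12)(8 9)| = 14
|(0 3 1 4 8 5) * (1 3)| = |(0 1 4 8 5)| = 5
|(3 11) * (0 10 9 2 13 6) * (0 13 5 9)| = 6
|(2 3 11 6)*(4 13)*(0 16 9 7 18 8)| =|(0 16 9 7 18 8)(2 3 11 6)(4 13)| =12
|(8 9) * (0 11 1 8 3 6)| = 7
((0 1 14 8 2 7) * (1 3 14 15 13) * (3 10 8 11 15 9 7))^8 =(0 13 3)(1 14 10)(2 7 15)(8 9 11)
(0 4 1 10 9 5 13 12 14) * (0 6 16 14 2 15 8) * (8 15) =(0 4 1 10 9 5 13 12 2 8)(6 16 14) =[4, 10, 8, 3, 1, 13, 16, 7, 0, 5, 9, 11, 2, 12, 6, 15, 14]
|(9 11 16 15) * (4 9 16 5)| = 4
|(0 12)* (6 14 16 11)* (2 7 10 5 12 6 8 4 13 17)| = |(0 6 14 16 11 8 4 13 17 2 7 10 5 12)| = 14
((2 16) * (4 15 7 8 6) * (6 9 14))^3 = ((2 16)(4 15 7 8 9 14 6))^3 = (2 16)(4 8 6 7 14 15 9)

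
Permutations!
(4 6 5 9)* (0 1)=(0 1)(4 6 5 9)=[1, 0, 2, 3, 6, 9, 5, 7, 8, 4]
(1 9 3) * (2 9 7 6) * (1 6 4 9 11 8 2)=[0, 7, 11, 6, 9, 5, 1, 4, 2, 3, 10, 8]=(1 7 4 9 3 6)(2 11 8)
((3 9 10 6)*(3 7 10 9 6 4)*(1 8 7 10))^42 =(3 10)(4 6)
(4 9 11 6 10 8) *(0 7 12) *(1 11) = (0 7 12)(1 11 6 10 8 4 9) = [7, 11, 2, 3, 9, 5, 10, 12, 4, 1, 8, 6, 0]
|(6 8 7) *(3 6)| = |(3 6 8 7)| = 4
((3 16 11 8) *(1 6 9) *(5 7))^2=(1 9 6)(3 11)(8 16)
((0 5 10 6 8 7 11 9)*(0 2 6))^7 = ((0 5 10)(2 6 8 7 11 9))^7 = (0 5 10)(2 6 8 7 11 9)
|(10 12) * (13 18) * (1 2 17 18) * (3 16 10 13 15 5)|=11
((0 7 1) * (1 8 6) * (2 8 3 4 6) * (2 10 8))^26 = (10)(0 3 6)(1 7 4) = ((0 7 3 4 6 1)(8 10))^26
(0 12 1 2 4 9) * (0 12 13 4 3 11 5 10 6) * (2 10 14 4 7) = (0 13 7 2 3 11 5 14 4 9 12 1 10 6) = [13, 10, 3, 11, 9, 14, 0, 2, 8, 12, 6, 5, 1, 7, 4]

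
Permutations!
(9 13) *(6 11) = (6 11)(9 13) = [0, 1, 2, 3, 4, 5, 11, 7, 8, 13, 10, 6, 12, 9]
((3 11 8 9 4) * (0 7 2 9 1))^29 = (0 2 4 11 1 7 9 3 8)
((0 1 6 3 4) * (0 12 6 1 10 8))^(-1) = (0 8 10)(3 6 12 4)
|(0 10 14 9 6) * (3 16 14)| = 7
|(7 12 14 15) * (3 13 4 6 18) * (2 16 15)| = 30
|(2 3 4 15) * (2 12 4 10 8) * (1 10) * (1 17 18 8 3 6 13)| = |(1 10 3 17 18 8 2 6 13)(4 15 12)| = 9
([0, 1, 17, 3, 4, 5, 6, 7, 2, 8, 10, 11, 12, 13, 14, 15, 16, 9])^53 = (2 17 9 8)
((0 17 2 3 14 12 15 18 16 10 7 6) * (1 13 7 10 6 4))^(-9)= ((0 17 2 3 14 12 15 18 16 6)(1 13 7 4))^(-9)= (0 17 2 3 14 12 15 18 16 6)(1 4 7 13)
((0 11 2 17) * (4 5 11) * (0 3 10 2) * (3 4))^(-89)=((0 3 10 2 17 4 5 11))^(-89)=(0 11 5 4 17 2 10 3)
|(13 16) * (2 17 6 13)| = 5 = |(2 17 6 13 16)|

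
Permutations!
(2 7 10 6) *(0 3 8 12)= [3, 1, 7, 8, 4, 5, 2, 10, 12, 9, 6, 11, 0]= (0 3 8 12)(2 7 10 6)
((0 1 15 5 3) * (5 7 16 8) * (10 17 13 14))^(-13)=(0 7 5 1 16 3 15 8)(10 14 13 17)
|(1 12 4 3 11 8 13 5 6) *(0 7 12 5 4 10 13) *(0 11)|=|(0 7 12 10 13 4 3)(1 5 6)(8 11)|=42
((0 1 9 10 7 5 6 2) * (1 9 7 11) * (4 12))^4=(12)(0 1 2 11 6 10 5 9 7)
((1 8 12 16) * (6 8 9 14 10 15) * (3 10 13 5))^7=(1 15 14 8 5 16 10 9 6 13 12 3)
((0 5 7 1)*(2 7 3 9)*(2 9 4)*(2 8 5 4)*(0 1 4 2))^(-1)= (9)(0 3 5 8 4 7 2)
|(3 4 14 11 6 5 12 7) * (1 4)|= 9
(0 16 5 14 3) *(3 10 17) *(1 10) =(0 16 5 14 1 10 17 3) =[16, 10, 2, 0, 4, 14, 6, 7, 8, 9, 17, 11, 12, 13, 1, 15, 5, 3]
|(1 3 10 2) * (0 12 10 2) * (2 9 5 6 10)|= |(0 12 2 1 3 9 5 6 10)|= 9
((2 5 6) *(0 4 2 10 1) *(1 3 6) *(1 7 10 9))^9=(0 1 9 6 3 10 7 5 2 4)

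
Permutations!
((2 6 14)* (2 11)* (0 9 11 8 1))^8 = (14)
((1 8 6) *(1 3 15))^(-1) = (1 15 3 6 8)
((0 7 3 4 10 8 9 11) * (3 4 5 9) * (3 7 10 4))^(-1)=(0 11 9 5 3 7 8 10)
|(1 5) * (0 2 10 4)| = 4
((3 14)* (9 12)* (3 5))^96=(14)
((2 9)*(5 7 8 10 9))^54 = ((2 5 7 8 10 9))^54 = (10)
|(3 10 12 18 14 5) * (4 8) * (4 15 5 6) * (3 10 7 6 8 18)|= 11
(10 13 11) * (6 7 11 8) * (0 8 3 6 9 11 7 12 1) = (0 8 9 11 10 13 3 6 12 1) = [8, 0, 2, 6, 4, 5, 12, 7, 9, 11, 13, 10, 1, 3]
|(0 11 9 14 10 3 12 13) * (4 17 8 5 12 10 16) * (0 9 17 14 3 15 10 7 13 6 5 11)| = 12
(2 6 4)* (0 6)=(0 6 4 2)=[6, 1, 0, 3, 2, 5, 4]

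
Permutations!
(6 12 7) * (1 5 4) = (1 5 4)(6 12 7) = [0, 5, 2, 3, 1, 4, 12, 6, 8, 9, 10, 11, 7]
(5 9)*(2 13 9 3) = (2 13 9 5 3) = [0, 1, 13, 2, 4, 3, 6, 7, 8, 5, 10, 11, 12, 9]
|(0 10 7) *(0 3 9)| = 5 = |(0 10 7 3 9)|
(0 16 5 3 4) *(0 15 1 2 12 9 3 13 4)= (0 16 5 13 4 15 1 2 12 9 3)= [16, 2, 12, 0, 15, 13, 6, 7, 8, 3, 10, 11, 9, 4, 14, 1, 5]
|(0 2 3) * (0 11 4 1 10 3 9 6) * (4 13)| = |(0 2 9 6)(1 10 3 11 13 4)| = 12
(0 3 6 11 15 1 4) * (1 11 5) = (0 3 6 5 1 4)(11 15) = [3, 4, 2, 6, 0, 1, 5, 7, 8, 9, 10, 15, 12, 13, 14, 11]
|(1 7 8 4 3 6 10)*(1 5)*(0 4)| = |(0 4 3 6 10 5 1 7 8)| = 9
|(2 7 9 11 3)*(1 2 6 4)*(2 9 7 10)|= 6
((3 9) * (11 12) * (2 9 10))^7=(2 10 3 9)(11 12)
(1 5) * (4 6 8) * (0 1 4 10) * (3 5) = (0 1 3 5 4 6 8 10) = [1, 3, 2, 5, 6, 4, 8, 7, 10, 9, 0]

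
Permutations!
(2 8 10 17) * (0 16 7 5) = (0 16 7 5)(2 8 10 17) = [16, 1, 8, 3, 4, 0, 6, 5, 10, 9, 17, 11, 12, 13, 14, 15, 7, 2]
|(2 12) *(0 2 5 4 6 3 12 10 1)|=20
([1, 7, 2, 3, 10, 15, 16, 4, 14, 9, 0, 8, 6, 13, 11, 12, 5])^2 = [7, 4, 2, 3, 0, 12, 5, 10, 11, 9, 1, 14, 16, 13, 8, 6, 15]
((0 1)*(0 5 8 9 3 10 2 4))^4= ((0 1 5 8 9 3 10 2 4))^4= (0 9 4 8 2 5 10 1 3)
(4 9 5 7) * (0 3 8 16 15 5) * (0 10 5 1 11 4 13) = [3, 11, 2, 8, 9, 7, 6, 13, 16, 10, 5, 4, 12, 0, 14, 1, 15] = (0 3 8 16 15 1 11 4 9 10 5 7 13)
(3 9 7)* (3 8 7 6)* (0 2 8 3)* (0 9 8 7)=(0 2 7 3 8)(6 9)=[2, 1, 7, 8, 4, 5, 9, 3, 0, 6]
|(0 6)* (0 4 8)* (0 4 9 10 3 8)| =7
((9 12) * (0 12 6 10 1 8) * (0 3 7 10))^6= (0 9)(1 8 3 7 10)(6 12)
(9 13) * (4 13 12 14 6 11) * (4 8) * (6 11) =(4 13 9 12 14 11 8) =[0, 1, 2, 3, 13, 5, 6, 7, 4, 12, 10, 8, 14, 9, 11]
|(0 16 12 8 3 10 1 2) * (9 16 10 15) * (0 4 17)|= 6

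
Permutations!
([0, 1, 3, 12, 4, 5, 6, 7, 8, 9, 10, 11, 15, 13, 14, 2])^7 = (2 15 12 3)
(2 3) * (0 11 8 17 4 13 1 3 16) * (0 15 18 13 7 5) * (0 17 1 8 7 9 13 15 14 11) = (1 3 2 16 14 11 7 5 17 4 9 13 8)(15 18) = [0, 3, 16, 2, 9, 17, 6, 5, 1, 13, 10, 7, 12, 8, 11, 18, 14, 4, 15]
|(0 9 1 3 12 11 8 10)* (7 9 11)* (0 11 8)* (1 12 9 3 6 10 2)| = 28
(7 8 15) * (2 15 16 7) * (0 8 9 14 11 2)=(0 8 16 7 9 14 11 2 15)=[8, 1, 15, 3, 4, 5, 6, 9, 16, 14, 10, 2, 12, 13, 11, 0, 7]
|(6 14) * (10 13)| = 2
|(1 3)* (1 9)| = |(1 3 9)| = 3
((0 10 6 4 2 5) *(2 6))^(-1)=((0 10 2 5)(4 6))^(-1)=(0 5 2 10)(4 6)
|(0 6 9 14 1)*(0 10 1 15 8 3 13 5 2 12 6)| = 10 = |(1 10)(2 12 6 9 14 15 8 3 13 5)|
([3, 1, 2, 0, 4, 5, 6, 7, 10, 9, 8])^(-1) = [3, 1, 2, 0, 4, 5, 6, 7, 10, 9, 8]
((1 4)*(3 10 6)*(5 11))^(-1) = ((1 4)(3 10 6)(5 11))^(-1) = (1 4)(3 6 10)(5 11)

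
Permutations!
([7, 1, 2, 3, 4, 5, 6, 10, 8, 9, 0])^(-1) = (0 10 7)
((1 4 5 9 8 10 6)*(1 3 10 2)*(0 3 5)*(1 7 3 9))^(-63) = (0 2 10 1 9 7 6 4 8 3 5)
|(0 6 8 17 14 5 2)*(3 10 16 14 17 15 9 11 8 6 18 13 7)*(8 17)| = 10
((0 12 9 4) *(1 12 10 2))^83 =(0 4 9 12 1 2 10)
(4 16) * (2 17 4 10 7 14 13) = (2 17 4 16 10 7 14 13) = [0, 1, 17, 3, 16, 5, 6, 14, 8, 9, 7, 11, 12, 2, 13, 15, 10, 4]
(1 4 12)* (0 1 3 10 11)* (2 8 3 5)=(0 1 4 12 5 2 8 3 10 11)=[1, 4, 8, 10, 12, 2, 6, 7, 3, 9, 11, 0, 5]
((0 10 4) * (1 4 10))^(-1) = ((10)(0 1 4))^(-1) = (10)(0 4 1)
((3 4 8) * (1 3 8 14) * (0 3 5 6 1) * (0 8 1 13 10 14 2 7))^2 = ((0 3 4 2 7)(1 5 6 13 10 14 8))^2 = (0 4 7 3 2)(1 6 10 8 5 13 14)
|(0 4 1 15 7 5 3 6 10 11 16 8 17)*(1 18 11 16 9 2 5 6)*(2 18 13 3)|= 12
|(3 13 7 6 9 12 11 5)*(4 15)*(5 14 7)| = 6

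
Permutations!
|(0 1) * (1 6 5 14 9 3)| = 7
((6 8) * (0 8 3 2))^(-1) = ((0 8 6 3 2))^(-1) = (0 2 3 6 8)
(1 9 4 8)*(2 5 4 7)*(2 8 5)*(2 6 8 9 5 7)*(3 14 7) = (1 5 4 3 14 7 9 2 6 8) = [0, 5, 6, 14, 3, 4, 8, 9, 1, 2, 10, 11, 12, 13, 7]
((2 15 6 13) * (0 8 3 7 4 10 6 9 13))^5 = ((0 8 3 7 4 10 6)(2 15 9 13))^5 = (0 10 7 8 6 4 3)(2 15 9 13)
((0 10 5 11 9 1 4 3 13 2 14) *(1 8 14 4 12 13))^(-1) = ((0 10 5 11 9 8 14)(1 12 13 2 4 3))^(-1) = (0 14 8 9 11 5 10)(1 3 4 2 13 12)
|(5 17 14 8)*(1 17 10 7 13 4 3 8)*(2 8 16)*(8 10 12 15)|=84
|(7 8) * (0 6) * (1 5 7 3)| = 10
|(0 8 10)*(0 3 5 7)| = 6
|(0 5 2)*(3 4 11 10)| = 12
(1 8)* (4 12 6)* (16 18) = (1 8)(4 12 6)(16 18) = [0, 8, 2, 3, 12, 5, 4, 7, 1, 9, 10, 11, 6, 13, 14, 15, 18, 17, 16]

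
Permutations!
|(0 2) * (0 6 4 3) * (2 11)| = 6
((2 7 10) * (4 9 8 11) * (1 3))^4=(11)(2 7 10)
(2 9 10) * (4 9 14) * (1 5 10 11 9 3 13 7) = (1 5 10 2 14 4 3 13 7)(9 11) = [0, 5, 14, 13, 3, 10, 6, 1, 8, 11, 2, 9, 12, 7, 4]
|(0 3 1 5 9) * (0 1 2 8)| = 12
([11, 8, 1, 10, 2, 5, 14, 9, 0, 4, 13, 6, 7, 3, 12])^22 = (14)(3 10 13)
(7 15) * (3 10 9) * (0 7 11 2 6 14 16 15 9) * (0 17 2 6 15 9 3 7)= [0, 1, 15, 10, 4, 5, 14, 3, 8, 7, 17, 6, 12, 13, 16, 11, 9, 2]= (2 15 11 6 14 16 9 7 3 10 17)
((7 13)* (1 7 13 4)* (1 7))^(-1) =(13)(4 7)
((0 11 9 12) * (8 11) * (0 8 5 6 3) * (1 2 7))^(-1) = ((0 5 6 3)(1 2 7)(8 11 9 12))^(-1) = (0 3 6 5)(1 7 2)(8 12 9 11)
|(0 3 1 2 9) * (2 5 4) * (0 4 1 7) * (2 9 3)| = |(0 2 3 7)(1 5)(4 9)| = 4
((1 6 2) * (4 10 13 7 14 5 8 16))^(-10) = ((1 6 2)(4 10 13 7 14 5 8 16))^(-10) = (1 2 6)(4 8 14 13)(5 7 10 16)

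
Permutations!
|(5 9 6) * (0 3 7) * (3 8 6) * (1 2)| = 14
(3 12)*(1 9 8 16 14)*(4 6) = (1 9 8 16 14)(3 12)(4 6) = [0, 9, 2, 12, 6, 5, 4, 7, 16, 8, 10, 11, 3, 13, 1, 15, 14]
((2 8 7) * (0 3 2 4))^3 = ((0 3 2 8 7 4))^3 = (0 8)(2 4)(3 7)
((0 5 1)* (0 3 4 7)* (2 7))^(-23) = ((0 5 1 3 4 2 7))^(-23) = (0 2 3 5 7 4 1)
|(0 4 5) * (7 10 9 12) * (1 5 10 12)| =6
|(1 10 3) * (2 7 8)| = 3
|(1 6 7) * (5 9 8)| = 3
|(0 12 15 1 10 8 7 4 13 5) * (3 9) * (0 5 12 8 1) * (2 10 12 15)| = |(0 8 7 4 13 15)(1 12 2 10)(3 9)| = 12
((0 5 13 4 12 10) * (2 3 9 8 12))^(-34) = ((0 5 13 4 2 3 9 8 12 10))^(-34) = (0 9 13 12 2)(3 5 8 4 10)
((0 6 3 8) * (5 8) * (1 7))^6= (0 6 3 5 8)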